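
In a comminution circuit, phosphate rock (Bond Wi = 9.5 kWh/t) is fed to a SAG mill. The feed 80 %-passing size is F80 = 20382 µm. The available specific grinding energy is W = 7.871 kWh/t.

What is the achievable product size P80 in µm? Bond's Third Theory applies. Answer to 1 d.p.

Bond:  W = 10 Wi (1/√P − 1/√F)
⇒ 1/√P80 = W/(10 Wi) + 1/√F80
  = 7.8710/(10·9.5) + 1/√20382 = 0.082853 + 0.007004 = 0.089857
P80 = (1/0.089857)² = 11.1288² = 123.85 µm

P80 = 123.8 µm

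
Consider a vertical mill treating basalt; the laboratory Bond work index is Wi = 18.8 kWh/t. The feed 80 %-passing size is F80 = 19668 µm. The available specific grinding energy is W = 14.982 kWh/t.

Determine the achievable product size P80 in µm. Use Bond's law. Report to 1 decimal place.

P80 = 132.7 µm

W = 10·Wi·(P80^(-½) − F80^(-½))
⇒ 1/√P80 = W/(10·Wi) + 1/√F80
  = 14.9820/(10·18.8) + 1/√19668 = 0.079691 + 0.007130 = 0.086822
P80 = (1/0.086822)² = 11.5178² = 132.66 µm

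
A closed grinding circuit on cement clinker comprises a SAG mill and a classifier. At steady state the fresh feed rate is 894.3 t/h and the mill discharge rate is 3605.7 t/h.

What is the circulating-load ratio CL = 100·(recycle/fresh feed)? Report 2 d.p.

CL = 303.19 %

M = F + R at steady state, so:
R = M − F = 3605.7 − 894.3 = 2711.4 t/h
CL = 100·R/F = 100·2711.4/894.3 = 303.19 %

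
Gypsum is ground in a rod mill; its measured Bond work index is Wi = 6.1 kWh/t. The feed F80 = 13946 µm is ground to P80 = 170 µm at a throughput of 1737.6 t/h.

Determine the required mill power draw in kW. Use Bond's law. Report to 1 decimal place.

W_Bond = 10·Wi·(1/√P₈₀ − 1/√F₈₀)
W = 10·6.1·(1/√170 − 1/√13946) = 10·6.1·(0.068229) = 4.1619 kWh/t
P_mill = W·ṁ = 4.1619·1737.6 = 7231.8 kW

P = 7231.8 kW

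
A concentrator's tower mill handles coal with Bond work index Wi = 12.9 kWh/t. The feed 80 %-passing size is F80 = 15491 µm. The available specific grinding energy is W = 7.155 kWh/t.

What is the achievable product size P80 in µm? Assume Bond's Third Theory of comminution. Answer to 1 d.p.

P80 = 248.0 µm

Bond: W = 10·Wi·(1/√P80 − 1/√F80)
P80^(−½) = W/(10 Wi) + F80^(−½)
  = 7.1550/(10·12.9) + 1/√15491 = 0.055465 + 0.008035 = 0.063500
P80 = (1/0.063500)² = 15.7481² = 248.00 µm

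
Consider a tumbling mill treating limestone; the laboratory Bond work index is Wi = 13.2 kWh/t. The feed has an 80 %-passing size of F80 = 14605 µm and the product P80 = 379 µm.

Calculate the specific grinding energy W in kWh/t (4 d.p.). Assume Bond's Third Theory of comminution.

W = 5.6881 kWh/t

W_Bond = 10·Wi·(1/√P₈₀ − 1/√F₈₀)
1/√379 = 0.051367;  1/√14605 = 0.008275
W = 10·13.2·(0.051367 − 0.008275) = 5.6881 kWh/t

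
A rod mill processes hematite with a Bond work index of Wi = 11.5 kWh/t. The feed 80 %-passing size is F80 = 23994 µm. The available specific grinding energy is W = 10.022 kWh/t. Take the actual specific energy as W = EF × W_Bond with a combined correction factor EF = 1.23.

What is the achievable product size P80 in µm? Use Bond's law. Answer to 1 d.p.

P80 = 167.3 µm

Bond:  W = 10 Wi (1/√P − 1/√F)
W_Bond = W / EF = 10.022 / 1.23 = 8.1480 kWh/t
1/√P80 = 1/√F80 + W_Bond/(10·Wi)
  = 8.1480/(10·11.5) + 1/√23994 = 0.070852 + 0.006456 = 0.077308
P80 = (1/0.077308)² = 12.9353² = 167.32 µm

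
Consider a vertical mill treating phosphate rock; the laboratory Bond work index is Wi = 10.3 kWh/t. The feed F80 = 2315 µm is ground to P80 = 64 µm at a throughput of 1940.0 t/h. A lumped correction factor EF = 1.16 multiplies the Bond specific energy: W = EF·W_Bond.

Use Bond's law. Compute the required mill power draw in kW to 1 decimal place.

W = 10 Wi / √P80 − 10 Wi / √F80
W = 10·10.3·(1/√64 − 1/√2315) = 10·10.3·(0.104216) = 10.7343 kWh/t
Apply correction: 10.7343 × 1.16 = 12.4518 kWh/t
Power = W × throughput = 12.4518 kWh/t × 1940.0 t/h = 24156.4 kW

P = 24156.4 kW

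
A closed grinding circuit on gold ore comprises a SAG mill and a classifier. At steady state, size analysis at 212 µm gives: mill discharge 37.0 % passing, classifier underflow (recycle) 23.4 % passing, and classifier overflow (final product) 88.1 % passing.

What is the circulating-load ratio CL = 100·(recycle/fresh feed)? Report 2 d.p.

CL = 375.74 %

Mass balance on the −212 µm fraction:
r = (o − d)/(d − u)
r = (88.1 − 37.0)/(37.0 − 23.4) = 51.1/13.6 = 3.7574
CL = 100·r = 375.74 %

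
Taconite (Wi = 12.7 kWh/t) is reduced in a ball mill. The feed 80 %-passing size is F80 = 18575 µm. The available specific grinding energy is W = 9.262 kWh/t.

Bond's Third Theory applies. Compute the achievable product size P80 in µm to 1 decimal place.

P80 = 155.2 µm

W = 10 Wi (P80^-0.5 − F80^-0.5)
⇒ 1/√P80 = W/(10 Wi) + 1/√F80
  = 9.2620/(10·12.7) + 1/√18575 = 0.072929 + 0.007337 = 0.080266
P80 = (1/0.080266)² = 12.4585² = 155.21 µm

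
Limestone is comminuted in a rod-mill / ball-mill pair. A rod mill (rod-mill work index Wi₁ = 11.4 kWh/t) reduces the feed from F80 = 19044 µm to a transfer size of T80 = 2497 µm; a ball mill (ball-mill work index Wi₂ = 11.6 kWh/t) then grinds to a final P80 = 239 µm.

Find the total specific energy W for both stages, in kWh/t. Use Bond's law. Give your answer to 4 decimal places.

W = 6.6373 kWh/t

W = 10 Wi / √P80 − 10 Wi / √F80
Stage 1 (19044→2497 µm, Wi₁=11.4): W₁ = 10·11.4·(0.020012 − 0.007246) = 1.4553 kWh/t
Stage 2 (2497→239 µm, Wi₂=11.6): W₂ = 10·11.6·(0.064685 − 0.020012) = 5.1820 kWh/t
W = W₁ + W₂ = 1.4553 + 5.1820 = 6.6373 kWh/t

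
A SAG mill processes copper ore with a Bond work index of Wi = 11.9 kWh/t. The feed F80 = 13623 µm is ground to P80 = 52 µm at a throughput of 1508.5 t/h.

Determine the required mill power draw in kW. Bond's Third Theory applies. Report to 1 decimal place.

W = 10 Wi / √P80 − 10 Wi / √F80
W = 10·11.9·(1/√52 − 1/√13623) = 10·11.9·(0.130107) = 15.4828 kWh/t
Power = W × throughput = 15.4828 kWh/t × 1508.5 t/h = 23355.8 kW

P = 23355.8 kW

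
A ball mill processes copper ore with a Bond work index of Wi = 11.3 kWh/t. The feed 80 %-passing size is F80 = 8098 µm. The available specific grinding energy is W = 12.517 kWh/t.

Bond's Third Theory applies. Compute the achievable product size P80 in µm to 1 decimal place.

P80 = 67.3 µm

Bond: W = 10·Wi·(1/√P80 − 1/√F80)
⇒ 1/√P80 = W/(10 Wi) + 1/√F80
  = 12.5170/(10·11.3) + 1/√8098 = 0.110770 + 0.011112 = 0.121882
P80 = (1/0.121882)² = 8.2046² = 67.32 µm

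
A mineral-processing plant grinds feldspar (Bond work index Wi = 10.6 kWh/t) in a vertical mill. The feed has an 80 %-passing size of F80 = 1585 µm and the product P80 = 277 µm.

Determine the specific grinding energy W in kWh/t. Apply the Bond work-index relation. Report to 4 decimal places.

W = 3.7064 kWh/t

Bond: W = 10·Wi·(1/√P80 − 1/√F80)
1/√277 = 0.060084;  1/√1585 = 0.025118
W = 10·10.6·(0.060084 − 0.025118) = 3.7064 kWh/t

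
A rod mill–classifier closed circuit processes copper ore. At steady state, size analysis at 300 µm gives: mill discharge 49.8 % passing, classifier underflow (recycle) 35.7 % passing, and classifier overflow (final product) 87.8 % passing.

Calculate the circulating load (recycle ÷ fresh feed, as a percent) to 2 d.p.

CL = 269.50 %

Mass balance on the −300 µm fraction:
(1+r)d = ru + o → r = (o−d)/(d−u)
r = (87.8 − 49.8)/(49.8 − 35.7) = 38.0/14.1 = 2.6950
CL = 100·r = 269.50 %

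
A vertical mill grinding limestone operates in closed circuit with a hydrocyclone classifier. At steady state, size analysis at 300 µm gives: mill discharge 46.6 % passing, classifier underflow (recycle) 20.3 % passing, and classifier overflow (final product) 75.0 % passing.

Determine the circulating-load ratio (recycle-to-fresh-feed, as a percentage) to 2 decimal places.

CL = 107.98 %

Classifier node, passing 300 µm:
(1+r)d = ru + o → r = (o−d)/(d−u)
r = (75.0 − 46.6)/(46.6 − 20.3) = 28.4/26.3 = 1.0798
CL = 100·r = 107.98 %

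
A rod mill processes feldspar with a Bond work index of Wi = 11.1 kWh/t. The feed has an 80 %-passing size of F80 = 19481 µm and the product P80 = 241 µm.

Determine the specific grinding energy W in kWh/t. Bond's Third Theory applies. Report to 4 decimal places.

W = 6.3549 kWh/t

W = 10·Wi·[P80^(−½) − F80^(−½)]
1/√241 = 0.064416;  1/√19481 = 0.007165
W = 10·11.1·(0.064416 − 0.007165) = 6.3549 kWh/t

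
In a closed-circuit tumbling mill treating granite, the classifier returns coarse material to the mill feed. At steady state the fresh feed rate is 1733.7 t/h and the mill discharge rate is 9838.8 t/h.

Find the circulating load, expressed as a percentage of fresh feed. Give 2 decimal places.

M = F + R at steady state, so:
R = M − F = 9838.8 − 1733.7 = 8105.1 t/h
CL = 100·R/F = 100·8105.1/1733.7 = 467.50 %

CL = 467.50 %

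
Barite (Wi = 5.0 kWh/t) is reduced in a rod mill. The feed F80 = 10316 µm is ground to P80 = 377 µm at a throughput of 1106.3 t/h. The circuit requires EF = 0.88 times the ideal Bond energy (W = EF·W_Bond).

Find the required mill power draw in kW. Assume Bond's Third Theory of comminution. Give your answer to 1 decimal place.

W = 10·Wi·(P80^(-½) − F80^(-½))
W = 10·5.0·(1/√377 − 1/√10316) = 10·5.0·(0.041657) = 2.0828 kWh/t
W_actual = 0.88 × 2.0828 = 1.8329 kWh/t
Power = W × throughput = 1.8329 kWh/t × 1106.3 t/h = 2027.7 kW

P = 2027.7 kW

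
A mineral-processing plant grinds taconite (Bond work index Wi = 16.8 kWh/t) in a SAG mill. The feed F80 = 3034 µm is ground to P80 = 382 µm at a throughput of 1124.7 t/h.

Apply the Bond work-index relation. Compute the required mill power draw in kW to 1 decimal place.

P = 6237.2 kW

W = 10·Wi·[P80^(−½) − F80^(−½)]
W = 10·16.8·(1/√382 − 1/√3034) = 10·16.8·(0.033010) = 5.5456 kWh/t
P_mill = W·ṁ = 5.5456·1124.7 = 6237.2 kW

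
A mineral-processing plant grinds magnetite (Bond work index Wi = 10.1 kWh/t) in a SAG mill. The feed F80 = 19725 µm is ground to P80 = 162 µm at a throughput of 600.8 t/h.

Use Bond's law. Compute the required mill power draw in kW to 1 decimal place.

P = 4335.5 kW

W = 10·Wi·(P80^(-½) − F80^(-½))
W = 10·10.1·(1/√162 − 1/√19725) = 10·10.1·(0.071447) = 7.2162 kWh/t
P = W·T = 7.2162·600.8 = 4335.5 kW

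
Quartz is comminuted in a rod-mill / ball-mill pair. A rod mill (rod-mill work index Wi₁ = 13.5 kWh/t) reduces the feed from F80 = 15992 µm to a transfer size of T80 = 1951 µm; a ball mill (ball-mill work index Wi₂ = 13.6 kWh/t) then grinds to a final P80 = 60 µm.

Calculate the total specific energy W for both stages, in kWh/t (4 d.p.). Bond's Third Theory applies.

W_Bond = 10·Wi·(1/√P₈₀ − 1/√F₈₀)
Stage 1 (15992→1951 µm, Wi₁=13.5): W₁ = 10·13.5·(0.022640 − 0.007908) = 1.9888 kWh/t
Stage 2 (1951→60 µm, Wi₂=13.6): W₂ = 10·13.6·(0.129099 − 0.022640) = 14.4785 kWh/t
W = W₁ + W₂ = 1.9888 + 14.4785 = 16.4673 kWh/t

W = 16.4673 kWh/t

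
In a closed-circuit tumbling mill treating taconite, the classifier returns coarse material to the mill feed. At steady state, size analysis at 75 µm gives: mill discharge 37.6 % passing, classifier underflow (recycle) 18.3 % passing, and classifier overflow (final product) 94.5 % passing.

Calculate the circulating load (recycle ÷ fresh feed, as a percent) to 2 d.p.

Let r = R/F. Size balance at 75 µm:
(1+r)·d = r·u + o ⇒ r = (o−d)/(d−u)
r = (94.5 − 37.6)/(37.6 − 18.3) = 56.9/19.3 = 2.9482
CL = 100·r = 294.82 %

CL = 294.82 %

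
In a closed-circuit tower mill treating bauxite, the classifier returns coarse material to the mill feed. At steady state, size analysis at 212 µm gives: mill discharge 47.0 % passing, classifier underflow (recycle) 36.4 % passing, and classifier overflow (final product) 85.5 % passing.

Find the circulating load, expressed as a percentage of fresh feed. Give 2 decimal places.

CL = 363.21 %

Balance %-passing 212 µm (r = R/F):
d + r·d = r·u + o → r(d−u) = o−d
r = (85.5 − 47.0)/(47.0 − 36.4) = 38.5/10.6 = 3.6321
CL = 100·r = 363.21 %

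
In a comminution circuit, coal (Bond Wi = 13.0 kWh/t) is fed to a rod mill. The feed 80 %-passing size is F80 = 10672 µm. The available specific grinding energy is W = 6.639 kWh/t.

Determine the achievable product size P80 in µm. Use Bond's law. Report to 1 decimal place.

P80 = 271.0 µm

W = 10 Wi (P80^-0.5 − F80^-0.5)
1/√P80 = 1/√F80 + W/(10·Wi)
  = 6.6390/(10·13.0) + 1/√10672 = 0.051069 + 0.009680 = 0.060749
P80 = (1/0.060749)² = 16.4611² = 270.97 µm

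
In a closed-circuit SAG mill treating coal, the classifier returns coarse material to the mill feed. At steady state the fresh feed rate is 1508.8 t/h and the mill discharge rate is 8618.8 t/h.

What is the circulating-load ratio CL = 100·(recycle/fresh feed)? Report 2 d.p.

CL = 471.24 %

Mill node: discharge = fresh + recycle.
R = M − F = 8618.8 − 1508.8 = 7110.0 t/h
CL = 100·R/F = 100·7110.0/1508.8 = 471.24 %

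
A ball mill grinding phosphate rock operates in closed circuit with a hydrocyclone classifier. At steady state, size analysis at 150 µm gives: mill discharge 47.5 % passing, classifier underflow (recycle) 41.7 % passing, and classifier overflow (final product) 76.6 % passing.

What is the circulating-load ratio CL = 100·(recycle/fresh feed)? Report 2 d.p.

CL = 501.72 %

Let r = R/F. Size balance at 150 µm:
(1+r)d = ru + o → r = (o−d)/(d−u)
r = (76.6 − 47.5)/(47.5 − 41.7) = 29.1/5.8 = 5.0172
CL = 100·r = 501.72 %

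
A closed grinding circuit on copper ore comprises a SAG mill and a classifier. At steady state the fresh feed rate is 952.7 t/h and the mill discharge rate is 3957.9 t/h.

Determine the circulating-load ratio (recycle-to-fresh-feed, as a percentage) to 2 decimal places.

CL = 315.44 %

M = F + R at steady state, so:
R = M − F = 3957.9 − 952.7 = 3005.2 t/h
CL = 100·R/F = 100·3005.2/952.7 = 315.44 %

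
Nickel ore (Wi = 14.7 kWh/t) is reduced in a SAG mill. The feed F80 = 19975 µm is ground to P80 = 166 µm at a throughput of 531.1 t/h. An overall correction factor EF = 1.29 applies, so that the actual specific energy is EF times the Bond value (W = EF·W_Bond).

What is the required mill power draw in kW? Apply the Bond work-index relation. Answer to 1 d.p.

W = 10·Wi·(P80^(-½) − F80^(-½))
W = 10·14.7·(1/√166 − 1/√19975) = 10·14.7·(0.070540) = 10.3693 kWh/t
W_actual = 1.29 × 10.3693 = 13.3764 kWh/t
Mill draw = 13.3764 × 531.1 = 7104.2 kW

P = 7104.2 kW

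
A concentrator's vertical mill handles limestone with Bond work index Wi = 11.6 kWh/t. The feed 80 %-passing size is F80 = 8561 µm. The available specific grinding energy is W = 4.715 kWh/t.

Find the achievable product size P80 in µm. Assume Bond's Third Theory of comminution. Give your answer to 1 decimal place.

Bond:  W = 10 Wi (1/√P − 1/√F)
⇒ 1/√P80 = W/(10·Wi) + 1/√F80
  = 4.7150/(10·11.6) + 1/√8561 = 0.040647 + 0.010808 = 0.051454
P80 = (1/0.051454)² = 19.4347² = 377.71 µm

P80 = 377.7 µm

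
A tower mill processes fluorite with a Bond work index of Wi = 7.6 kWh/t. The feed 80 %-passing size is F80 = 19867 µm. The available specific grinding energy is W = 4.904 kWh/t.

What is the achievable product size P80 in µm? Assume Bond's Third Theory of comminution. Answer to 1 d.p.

P80 = 194.9 µm

Bond:  W = 10 Wi (1/√P − 1/√F)
⇒ 1/√P80 = W/(10·Wi) + 1/√F80
  = 4.9040/(10·7.6) + 1/√19867 = 0.064526 + 0.007095 = 0.071621
P80 = (1/0.071621)² = 13.9624² = 194.95 µm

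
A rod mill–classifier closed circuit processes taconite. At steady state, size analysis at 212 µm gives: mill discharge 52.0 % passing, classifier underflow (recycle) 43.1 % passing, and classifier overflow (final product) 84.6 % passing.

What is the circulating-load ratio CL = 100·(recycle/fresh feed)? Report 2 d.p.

Two-product formula at 212 µm:
(1+r)d = ru + o → r = (o−d)/(d−u)
r = (84.6 − 52.0)/(52.0 − 43.1) = 32.6/8.9 = 3.6629
CL = 100·r = 366.29 %

CL = 366.29 %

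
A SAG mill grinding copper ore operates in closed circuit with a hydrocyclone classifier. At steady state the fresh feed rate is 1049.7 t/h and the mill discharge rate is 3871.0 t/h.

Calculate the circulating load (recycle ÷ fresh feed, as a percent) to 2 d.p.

Discharge = new feed + return, hence
R = M − F = 3871.0 − 1049.7 = 2821.3 t/h
CL = 100·R/F = 100·2821.3/1049.7 = 268.77 %

CL = 268.77 %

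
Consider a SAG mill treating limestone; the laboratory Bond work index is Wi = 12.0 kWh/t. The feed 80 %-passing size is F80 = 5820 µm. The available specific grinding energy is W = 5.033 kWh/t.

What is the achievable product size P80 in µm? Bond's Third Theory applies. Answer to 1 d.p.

W = 10 Wi / √P80 − 10 Wi / √F80
P80^-0.5 = F80^-0.5 + W/(10 Wi)
  = 5.0330/(10·12.0) + 1/√5820 = 0.041942 + 0.013108 = 0.055050
P80 = (1/0.055050)² = 18.1654² = 329.98 µm

P80 = 330.0 µm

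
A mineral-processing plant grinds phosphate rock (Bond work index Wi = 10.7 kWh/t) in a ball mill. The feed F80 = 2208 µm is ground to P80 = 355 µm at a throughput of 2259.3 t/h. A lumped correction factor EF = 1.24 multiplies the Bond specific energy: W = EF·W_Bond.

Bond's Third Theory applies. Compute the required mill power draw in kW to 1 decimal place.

P = 9530.4 kW

W = 10 Wi (P80^-0.5 − F80^-0.5)
W = 10·10.7·(1/√355 − 1/√2208) = 10·10.7·(0.031793) = 3.4019 kWh/t
With EF = 1.24: W = 3.4019·1.24 = 4.2183 kWh/t
Power = W × throughput = 4.2183 kWh/t × 2259.3 t/h = 9530.4 kW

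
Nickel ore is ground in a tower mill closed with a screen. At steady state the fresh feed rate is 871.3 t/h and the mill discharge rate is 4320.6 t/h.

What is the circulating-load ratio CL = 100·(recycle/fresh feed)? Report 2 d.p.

CL = 395.88 %

Steady state: M = F + R.
R = M − F = 4320.6 − 871.3 = 3449.3 t/h
CL = 100·R/F = 100·3449.3/871.3 = 395.88 %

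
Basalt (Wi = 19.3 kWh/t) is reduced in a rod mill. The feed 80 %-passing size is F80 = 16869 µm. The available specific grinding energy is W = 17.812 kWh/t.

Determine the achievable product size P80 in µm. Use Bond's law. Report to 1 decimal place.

W = 10·Wi·[P80^(−½) − F80^(−½)]
P80^(−½) = W/(10 Wi) + F80^(−½)
  = 17.8120/(10·19.3) + 1/√16869 = 0.092290 + 0.007699 = 0.099990
P80 = (1/0.099990)² = 10.0010² = 100.02 µm

P80 = 100.0 µm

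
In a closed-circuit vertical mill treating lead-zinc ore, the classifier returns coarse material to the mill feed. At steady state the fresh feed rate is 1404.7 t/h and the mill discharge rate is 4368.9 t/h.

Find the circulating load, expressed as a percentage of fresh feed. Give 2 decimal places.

Discharge = new feed + return, hence
R = M − F = 4368.9 − 1404.7 = 2964.2 t/h
CL = 100·R/F = 100·2964.2/1404.7 = 211.02 %

CL = 211.02 %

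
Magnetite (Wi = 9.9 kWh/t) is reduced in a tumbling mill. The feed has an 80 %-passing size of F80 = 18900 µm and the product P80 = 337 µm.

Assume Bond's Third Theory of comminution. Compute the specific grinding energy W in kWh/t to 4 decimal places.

W = 4.6728 kWh/t

Bond:  W = 10 Wi (1/√P − 1/√F)
1/√337 = 0.054473;  1/√18900 = 0.007274
W = 10·9.9·(0.054473 − 0.007274) = 4.6728 kWh/t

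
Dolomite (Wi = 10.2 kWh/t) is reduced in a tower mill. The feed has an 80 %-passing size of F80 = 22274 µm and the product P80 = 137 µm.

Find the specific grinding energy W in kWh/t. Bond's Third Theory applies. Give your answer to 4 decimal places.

W = 8.0310 kWh/t

W = 10·Wi·[P80^(−½) − F80^(−½)]
1/√137 = 0.085436;  1/√22274 = 0.006700
W = 10·10.2·(0.085436 − 0.006700) = 8.0310 kWh/t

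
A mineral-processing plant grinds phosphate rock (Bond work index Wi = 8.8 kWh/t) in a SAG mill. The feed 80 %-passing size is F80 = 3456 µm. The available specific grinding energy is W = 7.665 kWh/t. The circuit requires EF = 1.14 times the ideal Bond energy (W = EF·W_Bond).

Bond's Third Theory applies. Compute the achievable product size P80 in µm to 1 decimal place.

P80 = 114.6 µm

W = 10·Wi·(P80^(-½) − F80^(-½))
W_Bond = W / EF = 7.665 / 1.14 = 6.7237 kWh/t
⇒ 1/√P80 = W_Bond/(10 Wi) + 1/√F80
  = 6.7237/(10·8.8) + 1/√3456 = 0.076406 + 0.017010 = 0.093416
P80 = (1/0.093416)² = 10.7048² = 114.59 µm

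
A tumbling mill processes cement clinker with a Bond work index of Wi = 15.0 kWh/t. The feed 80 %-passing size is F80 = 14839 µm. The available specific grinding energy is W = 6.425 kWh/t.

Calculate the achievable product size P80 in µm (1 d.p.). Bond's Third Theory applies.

W = 10·Wi·[P80^(−½) − F80^(−½)]
P80^-0.5 = F80^-0.5 + W/(10 Wi)
  = 6.4250/(10·15.0) + 1/√14839 = 0.042833 + 0.008209 = 0.051042
P80 = (1/0.051042)² = 19.5915² = 383.83 µm

P80 = 383.8 µm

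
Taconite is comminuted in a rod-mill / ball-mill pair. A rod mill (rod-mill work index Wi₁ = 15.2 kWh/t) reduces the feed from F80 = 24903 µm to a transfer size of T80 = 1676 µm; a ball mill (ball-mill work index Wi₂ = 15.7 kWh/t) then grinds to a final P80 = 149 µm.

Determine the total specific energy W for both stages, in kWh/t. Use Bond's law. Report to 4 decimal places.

W = 11.7766 kWh/t

W = 10 Wi (1/√P80 − 1/√F80)  [Bond]
Stage 1 (24903→1676 µm, Wi₁=15.2): W₁ = 10·15.2·(0.024427 − 0.006337) = 2.7496 kWh/t
Stage 2 (1676→149 µm, Wi₂=15.7): W₂ = 10·15.7·(0.081923 − 0.024427) = 9.0270 kWh/t
W = W₁ + W₂ = 2.7496 + 9.0270 = 11.7766 kWh/t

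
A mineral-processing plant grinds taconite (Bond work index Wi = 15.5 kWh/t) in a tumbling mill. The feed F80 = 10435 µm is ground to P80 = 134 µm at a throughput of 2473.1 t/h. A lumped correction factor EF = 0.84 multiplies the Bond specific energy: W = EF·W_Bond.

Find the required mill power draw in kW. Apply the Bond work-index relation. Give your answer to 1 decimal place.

P = 24664.2 kW

W = 10 Wi (P80^-0.5 − F80^-0.5)
W = 10·15.5·(1/√134 − 1/√10435) = 10·15.5·(0.076597) = 11.8726 kWh/t
Apply correction: 11.8726 × 0.84 = 9.9730 kWh/t
P = W·T = 9.9730·2473.1 = 24664.2 kW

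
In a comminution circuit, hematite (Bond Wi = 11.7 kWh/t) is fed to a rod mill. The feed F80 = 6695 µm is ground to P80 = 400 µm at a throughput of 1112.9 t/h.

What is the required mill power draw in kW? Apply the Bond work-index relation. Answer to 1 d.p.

P = 4919.1 kW

W = 10 Wi / √P80 − 10 Wi / √F80
W = 10·11.7·(1/√400 − 1/√6695) = 10·11.7·(0.037778) = 4.4201 kWh/t
P_mill = W·ṁ = 4.4201·1112.9 = 4919.1 kW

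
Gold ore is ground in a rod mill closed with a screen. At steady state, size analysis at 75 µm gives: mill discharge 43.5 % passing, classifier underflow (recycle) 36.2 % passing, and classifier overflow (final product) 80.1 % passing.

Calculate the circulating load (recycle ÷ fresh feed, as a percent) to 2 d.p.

CL = 501.37 %

Two-product formula at 75 µm:
Fd + Rd = Ru + Fo ⇒ R/F = (o−d)/(d−u)
r = (80.1 − 43.5)/(43.5 − 36.2) = 36.6/7.3 = 5.0137
CL = 100·r = 501.37 %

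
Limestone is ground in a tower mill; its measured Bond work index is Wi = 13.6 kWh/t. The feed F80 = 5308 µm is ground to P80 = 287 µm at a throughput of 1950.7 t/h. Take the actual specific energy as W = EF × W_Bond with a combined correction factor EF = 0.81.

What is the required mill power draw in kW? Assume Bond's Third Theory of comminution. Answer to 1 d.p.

W = 10 Wi (1/√P80 − 1/√F80)  [Bond]
W = 10·13.6·(1/√287 − 1/√5308) = 10·13.6·(0.045302) = 6.1611 kWh/t
With EF = 0.81: W = 6.1611·0.81 = 4.9905 kWh/t
Mill draw = 4.9905 × 1950.7 = 9735.0 kW

P = 9735.0 kW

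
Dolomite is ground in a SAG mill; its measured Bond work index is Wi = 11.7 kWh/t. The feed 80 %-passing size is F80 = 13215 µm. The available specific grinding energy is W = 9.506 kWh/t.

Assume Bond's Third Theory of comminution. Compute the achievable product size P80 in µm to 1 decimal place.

P80 = 123.6 µm

W = 10·Wi·(P80^(-½) − F80^(-½))
1/√P80 = 1/√F80 + W/(10·Wi)
  = 9.5060/(10·11.7) + 1/√13215 = 0.081248 + 0.008699 = 0.089947
P80 = (1/0.089947)² = 11.1177² = 123.60 µm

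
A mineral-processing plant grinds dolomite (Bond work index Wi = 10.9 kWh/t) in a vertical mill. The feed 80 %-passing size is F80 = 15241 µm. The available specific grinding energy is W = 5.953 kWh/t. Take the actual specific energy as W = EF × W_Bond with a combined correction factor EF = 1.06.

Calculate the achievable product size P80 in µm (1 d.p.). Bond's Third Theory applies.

W = 10 Wi / √P80 − 10 Wi / √F80
W_Bond = W / EF = 5.953 / 1.06 = 5.6160 kWh/t
P80^(−½) = W_Bond/(10 Wi) + F80^(−½)
  = 5.6160/(10·10.9) + 1/√15241 = 0.051523 + 0.008100 = 0.059623
P80 = (1/0.059623)² = 16.7719² = 281.30 µm

P80 = 281.3 µm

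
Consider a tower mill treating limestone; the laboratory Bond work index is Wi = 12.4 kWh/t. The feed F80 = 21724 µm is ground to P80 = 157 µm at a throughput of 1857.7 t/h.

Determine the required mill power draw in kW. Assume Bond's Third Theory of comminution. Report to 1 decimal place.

W = 10·Wi·(P80^(-½) − F80^(-½))
W = 10·12.4·(1/√157 − 1/√21724) = 10·12.4·(0.073024) = 9.0550 kWh/t
Mill draw = 9.0550 × 1857.7 = 16821.4 kW

P = 16821.4 kW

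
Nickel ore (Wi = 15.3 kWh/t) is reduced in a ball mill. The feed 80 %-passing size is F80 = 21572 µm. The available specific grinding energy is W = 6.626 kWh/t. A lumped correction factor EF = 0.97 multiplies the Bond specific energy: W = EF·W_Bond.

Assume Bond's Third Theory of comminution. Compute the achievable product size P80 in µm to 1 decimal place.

P80 = 377.7 µm

W = 10·Wi·(P80^(-½) − F80^(-½))
W_Bond = W / EF = 6.626 / 0.97 = 6.8309 kWh/t
P80^-0.5 = F80^-0.5 + W_Bond/(10 Wi)
  = 6.8309/(10·15.3) + 1/√21572 = 0.044647 + 0.006809 = 0.051455
P80 = (1/0.051455)² = 19.4344² = 377.70 µm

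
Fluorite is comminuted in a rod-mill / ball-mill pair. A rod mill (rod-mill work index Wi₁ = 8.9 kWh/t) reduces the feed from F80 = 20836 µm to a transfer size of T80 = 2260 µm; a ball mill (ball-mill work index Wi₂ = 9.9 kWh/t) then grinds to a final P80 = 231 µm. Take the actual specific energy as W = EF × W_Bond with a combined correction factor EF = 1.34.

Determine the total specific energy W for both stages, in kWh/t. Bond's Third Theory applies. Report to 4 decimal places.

W = 10·Wi·[P80^(−½) − F80^(−½)]
Stage 1 (20836→2260 µm, Wi₁=8.9): W₁ = 10·8.9·(0.021035 − 0.006928) = 1.2556 kWh/t
Stage 2 (2260→231 µm, Wi₂=9.9): W₂ = 10·9.9·(0.065795 − 0.021035) = 4.4312 kWh/t
W = W₁ + W₂ = 1.2556 + 4.4312 = 5.6868 kWh/t
With EF = 1.34: W = 5.6868·1.34 = 7.6203 kWh/t

W = 7.6203 kWh/t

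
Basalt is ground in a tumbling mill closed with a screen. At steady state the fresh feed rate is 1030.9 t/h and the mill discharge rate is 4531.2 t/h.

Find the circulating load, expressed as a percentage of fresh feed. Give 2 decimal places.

Discharge = new feed + return, hence
R = M − F = 4531.2 − 1030.9 = 3500.3 t/h
CL = 100·R/F = 100·3500.3/1030.9 = 339.54 %

CL = 339.54 %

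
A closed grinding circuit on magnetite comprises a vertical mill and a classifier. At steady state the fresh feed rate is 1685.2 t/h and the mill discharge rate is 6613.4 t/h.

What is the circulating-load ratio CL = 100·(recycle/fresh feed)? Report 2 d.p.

CL = 292.44 %

M = F + R at steady state, so:
R = M − F = 6613.4 − 1685.2 = 4928.2 t/h
CL = 100·R/F = 100·4928.2/1685.2 = 292.44 %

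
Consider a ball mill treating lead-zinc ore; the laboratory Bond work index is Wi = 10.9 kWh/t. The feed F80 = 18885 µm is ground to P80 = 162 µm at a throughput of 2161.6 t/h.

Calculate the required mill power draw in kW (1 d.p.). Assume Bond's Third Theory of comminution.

Bond:  W = 10 Wi (1/√P − 1/√F)
W = 10·10.9·(1/√162 − 1/√18885) = 10·10.9·(0.071291) = 7.7707 kWh/t
Mill draw = 7.7707 × 2161.6 = 16797.1 kW

P = 16797.1 kW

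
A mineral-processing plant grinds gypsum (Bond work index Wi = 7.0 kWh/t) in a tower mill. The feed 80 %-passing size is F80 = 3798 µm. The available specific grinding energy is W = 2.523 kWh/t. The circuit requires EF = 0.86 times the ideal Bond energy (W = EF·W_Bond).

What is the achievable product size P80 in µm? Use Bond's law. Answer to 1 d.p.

W = 10·Wi·[P80^(−½) − F80^(−½)]
W_Bond = W / EF = 2.523 / 0.86 = 2.9337 kWh/t
⇒ 1/√P80 = W_Bond/(10 Wi) + 1/√F80
  = 2.9337/(10·7.0) + 1/√3798 = 0.041910 + 0.016226 = 0.058137
P80 = (1/0.058137)² = 17.2008² = 295.87 µm

P80 = 295.9 µm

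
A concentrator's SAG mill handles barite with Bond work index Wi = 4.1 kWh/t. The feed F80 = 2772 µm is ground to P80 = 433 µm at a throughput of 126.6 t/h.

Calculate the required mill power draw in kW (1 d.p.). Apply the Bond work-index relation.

W = 10·Wi·(P80^(-½) − F80^(-½))
W = 10·4.1·(1/√433 − 1/√2772) = 10·4.1·(0.029064) = 1.1916 kWh/t
P_mill = W·ṁ = 1.1916·126.6 = 150.9 kW

P = 150.9 kW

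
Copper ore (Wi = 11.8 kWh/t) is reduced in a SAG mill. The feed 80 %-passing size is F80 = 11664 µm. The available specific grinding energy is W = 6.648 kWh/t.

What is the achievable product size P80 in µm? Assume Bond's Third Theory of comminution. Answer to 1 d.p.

P80 = 232.4 µm

W_Bond = 10·Wi·(1/√P₈₀ − 1/√F₈₀)
⇒ 1/√P80 = W/(10 Wi) + 1/√F80
  = 6.6480/(10·11.8) + 1/√11664 = 0.056339 + 0.009259 = 0.065598
P80 = (1/0.065598)² = 15.2443² = 232.39 µm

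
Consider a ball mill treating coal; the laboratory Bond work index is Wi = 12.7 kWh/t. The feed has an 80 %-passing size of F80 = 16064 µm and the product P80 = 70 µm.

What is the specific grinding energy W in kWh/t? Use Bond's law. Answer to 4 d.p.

W = 14.1774 kWh/t

W = 10·Wi·[P80^(−½) − F80^(−½)]
1/√70 = 0.119523;  1/√16064 = 0.007890
W = 10·12.7·(0.119523 − 0.007890) = 14.1774 kWh/t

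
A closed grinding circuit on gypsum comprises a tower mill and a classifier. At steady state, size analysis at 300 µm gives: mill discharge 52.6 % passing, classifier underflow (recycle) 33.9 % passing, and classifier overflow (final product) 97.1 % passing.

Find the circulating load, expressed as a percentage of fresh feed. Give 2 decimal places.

Let r = R/F. Size balance at 300 µm:
r = (o − d)/(d − u)
r = (97.1 − 52.6)/(52.6 − 33.9) = 44.5/18.7 = 2.3797
CL = 100·r = 237.97 %

CL = 237.97 %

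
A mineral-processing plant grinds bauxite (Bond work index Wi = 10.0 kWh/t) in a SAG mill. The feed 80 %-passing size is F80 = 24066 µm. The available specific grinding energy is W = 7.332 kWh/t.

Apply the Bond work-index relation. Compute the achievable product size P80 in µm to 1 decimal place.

P80 = 157.2 µm

W = 10 Wi (1/√P80 − 1/√F80)  [Bond]
⇒ 1/√P80 = W/(10·Wi) + 1/√F80
  = 7.3320/(10·10.0) + 1/√24066 = 0.073320 + 0.006446 = 0.079766
P80 = (1/0.079766)² = 12.5367² = 157.17 µm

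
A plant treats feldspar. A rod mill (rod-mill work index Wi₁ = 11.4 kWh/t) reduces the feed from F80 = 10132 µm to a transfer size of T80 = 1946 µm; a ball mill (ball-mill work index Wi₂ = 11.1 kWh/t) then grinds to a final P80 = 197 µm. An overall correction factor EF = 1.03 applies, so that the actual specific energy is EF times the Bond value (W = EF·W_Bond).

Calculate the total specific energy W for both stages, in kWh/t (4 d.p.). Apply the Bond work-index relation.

W = 7.0492 kWh/t

W = 10 Wi (P80^-0.5 − F80^-0.5)
Stage 1 (10132→1946 µm, Wi₁=11.4): W₁ = 10·11.4·(0.022669 − 0.009935) = 1.4517 kWh/t
Stage 2 (1946→197 µm, Wi₂=11.1): W₂ = 10·11.1·(0.071247 − 0.022669) = 5.3922 kWh/t
W = W₁ + W₂ = 1.4517 + 5.3922 = 6.8439 kWh/t
W_actual = 1.03 × 6.8439 = 7.0492 kWh/t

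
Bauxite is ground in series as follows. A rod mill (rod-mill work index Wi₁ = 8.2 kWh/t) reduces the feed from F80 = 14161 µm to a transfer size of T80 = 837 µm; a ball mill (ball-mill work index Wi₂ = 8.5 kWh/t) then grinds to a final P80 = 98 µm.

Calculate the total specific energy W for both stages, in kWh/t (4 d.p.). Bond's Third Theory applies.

W = 10·Wi·[P80^(−½) − F80^(−½)]
Stage 1 (14161→837 µm, Wi₁=8.2): W₁ = 10·8.2·(0.034565 − 0.008403) = 2.1453 kWh/t
Stage 2 (837→98 µm, Wi₂=8.5): W₂ = 10·8.5·(0.101015 − 0.034565) = 5.6483 kWh/t
W = W₁ + W₂ = 2.1453 + 5.6483 = 7.7935 kWh/t

W = 7.7935 kWh/t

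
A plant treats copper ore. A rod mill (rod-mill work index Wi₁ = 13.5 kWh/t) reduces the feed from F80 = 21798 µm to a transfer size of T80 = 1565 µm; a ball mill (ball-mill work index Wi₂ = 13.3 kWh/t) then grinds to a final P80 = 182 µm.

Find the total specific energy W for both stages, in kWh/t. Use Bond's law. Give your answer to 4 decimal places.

W = 8.9948 kWh/t

W = 10·Wi·(P80^(-½) − F80^(-½))
Stage 1 (21798→1565 µm, Wi₁=13.5): W₁ = 10·13.5·(0.025278 − 0.006773) = 2.4982 kWh/t
Stage 2 (1565→182 µm, Wi₂=13.3): W₂ = 10·13.3·(0.074125 − 0.025278) = 6.4966 kWh/t
W = W₁ + W₂ = 2.4982 + 6.4966 = 8.9948 kWh/t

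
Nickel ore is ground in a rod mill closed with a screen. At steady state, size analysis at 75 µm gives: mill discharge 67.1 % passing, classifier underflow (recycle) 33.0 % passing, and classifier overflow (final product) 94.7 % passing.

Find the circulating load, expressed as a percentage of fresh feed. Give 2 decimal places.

CL = 80.94 %

Let r = R/F. Size balance at 75 µm:
(1+r)d = ru + o → r = (o−d)/(d−u)
r = (94.7 − 67.1)/(67.1 − 33.0) = 27.6/34.1 = 0.8094
CL = 100·r = 80.94 %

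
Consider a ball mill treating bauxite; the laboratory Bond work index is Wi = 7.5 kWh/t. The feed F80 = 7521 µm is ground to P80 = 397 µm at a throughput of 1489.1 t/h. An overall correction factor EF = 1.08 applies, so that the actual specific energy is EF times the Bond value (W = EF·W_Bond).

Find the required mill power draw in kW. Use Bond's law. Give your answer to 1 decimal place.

P = 4662.8 kW

W = 10·Wi·[P80^(−½) − F80^(−½)]
W = 10·7.5·(1/√397 − 1/√7521) = 10·7.5·(0.038658) = 2.8993 kWh/t
Apply correction: 2.8993 × 1.08 = 3.1313 kWh/t
Mill draw = 3.1313 × 1489.1 = 4662.8 kW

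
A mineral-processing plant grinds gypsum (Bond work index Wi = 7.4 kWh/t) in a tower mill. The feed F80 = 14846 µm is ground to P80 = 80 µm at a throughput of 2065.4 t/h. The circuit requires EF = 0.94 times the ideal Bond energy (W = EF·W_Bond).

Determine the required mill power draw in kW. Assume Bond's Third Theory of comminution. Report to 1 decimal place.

P = 14883.6 kW

Bond: W = 10·Wi·(1/√P80 − 1/√F80)
W = 10·7.4·(1/√80 − 1/√14846) = 10·7.4·(0.103596) = 7.6661 kWh/t
Corrected W = EF·W_Bond = 0.94·7.6661 = 7.2062 kWh/t
Power = W × throughput = 7.2062 kWh/t × 2065.4 t/h = 14883.6 kW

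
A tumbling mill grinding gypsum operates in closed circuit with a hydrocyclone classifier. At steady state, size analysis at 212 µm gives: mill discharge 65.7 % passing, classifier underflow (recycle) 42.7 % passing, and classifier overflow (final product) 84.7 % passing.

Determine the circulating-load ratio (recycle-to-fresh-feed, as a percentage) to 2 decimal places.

CL = 82.61 %

Mass balance on the −212 µm fraction:
r = (o − d)/(d − u)
r = (84.7 − 65.7)/(65.7 − 42.7) = 19.0/23.0 = 0.8261
CL = 100·r = 82.61 %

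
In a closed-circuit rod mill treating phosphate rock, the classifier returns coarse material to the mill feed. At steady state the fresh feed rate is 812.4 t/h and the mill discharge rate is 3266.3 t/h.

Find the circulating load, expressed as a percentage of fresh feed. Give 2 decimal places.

CL = 302.06 %

M = F + R at steady state, so:
R = M − F = 3266.3 − 812.4 = 2453.9 t/h
CL = 100·R/F = 100·2453.9/812.4 = 302.06 %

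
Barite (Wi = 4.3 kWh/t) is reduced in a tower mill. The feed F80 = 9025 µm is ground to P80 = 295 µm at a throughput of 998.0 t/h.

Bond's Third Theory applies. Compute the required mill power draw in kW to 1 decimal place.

P = 2046.8 kW

W = 10 Wi (1/√P80 − 1/√F80)  [Bond]
W = 10·4.3·(1/√295 − 1/√9025) = 10·4.3·(0.047696) = 2.0509 kWh/t
P = W·T = 2.0509·998.0 = 2046.8 kW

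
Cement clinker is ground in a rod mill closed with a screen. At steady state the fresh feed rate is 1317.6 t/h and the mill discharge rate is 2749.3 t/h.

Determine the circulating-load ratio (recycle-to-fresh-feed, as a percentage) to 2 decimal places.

Discharge = new feed + return, hence
R = M − F = 2749.3 − 1317.6 = 1431.7 t/h
CL = 100·R/F = 100·1431.7/1317.6 = 108.66 %

CL = 108.66 %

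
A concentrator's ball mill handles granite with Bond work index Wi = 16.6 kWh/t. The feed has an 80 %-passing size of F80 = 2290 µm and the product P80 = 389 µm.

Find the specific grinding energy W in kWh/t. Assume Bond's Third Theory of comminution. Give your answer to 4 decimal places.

W = 4.9476 kWh/t

W = 10·Wi·(P80^(-½) − F80^(-½))
1/√389 = 0.050702;  1/√2290 = 0.020897
W = 10·16.6·(0.050702 − 0.020897) = 4.9476 kWh/t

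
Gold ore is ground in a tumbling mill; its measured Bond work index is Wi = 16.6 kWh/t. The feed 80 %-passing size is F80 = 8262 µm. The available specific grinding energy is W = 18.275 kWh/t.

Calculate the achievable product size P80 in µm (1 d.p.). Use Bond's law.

Bond: W = 10·Wi·(1/√P80 − 1/√F80)
P80^-0.5 = F80^-0.5 + W/(10 Wi)
  = 18.2750/(10·16.6) + 1/√8262 = 0.110090 + 0.011002 = 0.121092
P80 = (1/0.121092)² = 8.2582² = 68.20 µm

P80 = 68.2 µm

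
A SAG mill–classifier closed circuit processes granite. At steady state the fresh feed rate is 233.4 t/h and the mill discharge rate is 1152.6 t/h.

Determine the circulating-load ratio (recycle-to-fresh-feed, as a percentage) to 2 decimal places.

Discharge = new feed + return, hence
R = M − F = 1152.6 − 233.4 = 919.2 t/h
CL = 100·R/F = 100·919.2/233.4 = 393.83 %

CL = 393.83 %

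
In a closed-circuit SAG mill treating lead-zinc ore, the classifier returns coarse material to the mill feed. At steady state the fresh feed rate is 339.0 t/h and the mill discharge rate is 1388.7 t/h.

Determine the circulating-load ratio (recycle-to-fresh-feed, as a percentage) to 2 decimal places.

M = F + R at steady state, so:
R = M − F = 1388.7 − 339.0 = 1049.7 t/h
CL = 100·R/F = 100·1049.7/339.0 = 309.65 %

CL = 309.65 %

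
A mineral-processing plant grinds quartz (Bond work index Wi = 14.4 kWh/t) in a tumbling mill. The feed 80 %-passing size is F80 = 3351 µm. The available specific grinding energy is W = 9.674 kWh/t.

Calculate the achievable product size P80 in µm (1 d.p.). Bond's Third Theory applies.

P80 = 140.2 µm

Bond:  W = 10 Wi (1/√P − 1/√F)
⇒ 1/√P80 = W/(10 Wi) + 1/√F80
  = 9.6740/(10·14.4) + 1/√3351 = 0.067181 + 0.017275 = 0.084455
P80 = (1/0.084455)² = 11.8406² = 140.20 µm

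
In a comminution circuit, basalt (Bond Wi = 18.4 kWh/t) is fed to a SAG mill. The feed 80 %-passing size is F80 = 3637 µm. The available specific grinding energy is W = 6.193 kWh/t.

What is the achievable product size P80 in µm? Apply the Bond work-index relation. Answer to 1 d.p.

Bond: W = 10·Wi·(1/√P80 − 1/√F80)
P80^(−½) = W/(10 Wi) + F80^(−½)
  = 6.1930/(10·18.4) + 1/√3637 = 0.033658 + 0.016582 = 0.050239
P80 = (1/0.050239)² = 19.9047² = 396.20 µm

P80 = 396.2 µm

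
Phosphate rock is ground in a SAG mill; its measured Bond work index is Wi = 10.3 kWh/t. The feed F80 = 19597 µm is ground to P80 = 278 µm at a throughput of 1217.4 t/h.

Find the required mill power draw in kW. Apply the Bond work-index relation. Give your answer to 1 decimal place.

W_Bond = 10·Wi·(1/√P₈₀ − 1/√F₈₀)
W = 10·10.3·(1/√278 − 1/√19597) = 10·10.3·(0.052833) = 5.4418 kWh/t
Mill draw = 5.4418 × 1217.4 = 6624.8 kW

P = 6624.8 kW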